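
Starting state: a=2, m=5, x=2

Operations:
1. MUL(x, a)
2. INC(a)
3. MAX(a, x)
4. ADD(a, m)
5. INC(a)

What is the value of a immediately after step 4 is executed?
a = 9

Tracing a through execution:
Initial: a = 2
After step 1 (MUL(x, a)): a = 2
After step 2 (INC(a)): a = 3
After step 3 (MAX(a, x)): a = 4
After step 4 (ADD(a, m)): a = 9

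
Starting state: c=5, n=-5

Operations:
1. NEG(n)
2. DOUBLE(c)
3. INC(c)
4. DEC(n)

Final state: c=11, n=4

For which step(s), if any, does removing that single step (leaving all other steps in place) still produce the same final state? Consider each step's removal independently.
None - removing any single step changes the final result

Testing removal of each single step:
Without step 1: final = c=11, n=-6 (different)
Without step 2: final = c=6, n=4 (different)
Without step 3: final = c=10, n=4 (different)
Without step 4: final = c=11, n=5 (different)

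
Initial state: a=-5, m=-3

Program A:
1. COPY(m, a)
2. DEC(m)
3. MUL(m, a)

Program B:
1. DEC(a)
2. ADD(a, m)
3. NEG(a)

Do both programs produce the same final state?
No

Program A final state: a=-5, m=30
Program B final state: a=9, m=-3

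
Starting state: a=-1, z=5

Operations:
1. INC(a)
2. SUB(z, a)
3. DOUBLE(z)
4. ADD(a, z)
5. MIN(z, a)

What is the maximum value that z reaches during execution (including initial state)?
10

Values of z at each step:
Initial: z = 5
After step 1: z = 5
After step 2: z = 5
After step 3: z = 10 ← maximum
After step 4: z = 10
After step 5: z = 10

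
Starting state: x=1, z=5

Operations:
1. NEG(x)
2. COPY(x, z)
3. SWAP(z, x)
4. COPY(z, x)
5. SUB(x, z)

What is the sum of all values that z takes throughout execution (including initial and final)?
30

Values of z at each step:
Initial: z = 5
After step 1: z = 5
After step 2: z = 5
After step 3: z = 5
After step 4: z = 5
After step 5: z = 5
Sum = 5 + 5 + 5 + 5 + 5 + 5 = 30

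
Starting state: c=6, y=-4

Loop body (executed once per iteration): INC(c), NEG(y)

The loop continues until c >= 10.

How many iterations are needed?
4

Tracing iterations:
Initial: c=6, y=-4
After iteration 1: c=7, y=4
After iteration 2: c=8, y=-4
After iteration 3: c=9, y=4
After iteration 4: c=10, y=-4
c >= 10 now holds, so the loop exits after 4 iterations.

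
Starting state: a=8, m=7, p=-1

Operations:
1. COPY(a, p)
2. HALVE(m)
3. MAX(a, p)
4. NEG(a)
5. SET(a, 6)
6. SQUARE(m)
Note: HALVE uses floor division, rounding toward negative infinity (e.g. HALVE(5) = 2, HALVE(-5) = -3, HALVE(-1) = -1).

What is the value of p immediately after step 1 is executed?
p = -1

Tracing p through execution:
Initial: p = -1
After step 1 (COPY(a, p)): p = -1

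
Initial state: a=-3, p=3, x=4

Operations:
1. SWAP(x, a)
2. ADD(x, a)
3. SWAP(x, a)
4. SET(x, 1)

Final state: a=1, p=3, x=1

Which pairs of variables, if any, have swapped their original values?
None

Comparing initial and final values:
p: 3 → 3
a: -3 → 1
x: 4 → 1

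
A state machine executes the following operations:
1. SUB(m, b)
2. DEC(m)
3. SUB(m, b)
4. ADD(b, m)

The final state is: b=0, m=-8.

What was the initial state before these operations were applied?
b=8, m=9

Working backwards:
Final state: b=0, m=-8
Before step 4 (ADD(b, m)): b=8, m=-8
Before step 3 (SUB(m, b)): b=8, m=0
Before step 2 (DEC(m)): b=8, m=1
Before step 1 (SUB(m, b)): b=8, m=9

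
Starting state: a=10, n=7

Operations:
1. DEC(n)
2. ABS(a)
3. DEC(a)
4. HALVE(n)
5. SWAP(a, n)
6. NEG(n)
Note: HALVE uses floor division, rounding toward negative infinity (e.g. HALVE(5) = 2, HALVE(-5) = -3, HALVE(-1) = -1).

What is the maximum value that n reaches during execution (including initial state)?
9

Values of n at each step:
Initial: n = 7
After step 1: n = 6
After step 2: n = 6
After step 3: n = 6
After step 4: n = 3
After step 5: n = 9 ← maximum
After step 6: n = -9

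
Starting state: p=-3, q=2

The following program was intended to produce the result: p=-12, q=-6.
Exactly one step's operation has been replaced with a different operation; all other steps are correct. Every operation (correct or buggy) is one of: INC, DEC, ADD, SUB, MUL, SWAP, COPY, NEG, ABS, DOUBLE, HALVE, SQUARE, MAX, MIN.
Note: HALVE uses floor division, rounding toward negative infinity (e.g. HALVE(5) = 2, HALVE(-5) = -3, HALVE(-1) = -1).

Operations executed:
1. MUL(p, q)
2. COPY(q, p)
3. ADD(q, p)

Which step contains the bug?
Step 3

Trace with buggy code:
Initial: p=-3, q=2
After step 1: p=-6, q=2
After step 2: p=-6, q=-6
After step 3: p=-6, q=-12
Actual final p=-6, q=-12 ≠ expected p=-12, q=-6.
Step 3 is the only position where a single-operation replacement can produce the expected result.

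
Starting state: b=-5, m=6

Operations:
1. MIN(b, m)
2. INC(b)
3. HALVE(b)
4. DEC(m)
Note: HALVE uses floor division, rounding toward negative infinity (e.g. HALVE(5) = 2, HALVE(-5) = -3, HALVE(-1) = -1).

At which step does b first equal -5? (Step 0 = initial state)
Step 0

Tracing b:
Initial: b = -5 ← first occurrence
After step 1: b = -5
After step 2: b = -4
After step 3: b = -2
After step 4: b = -2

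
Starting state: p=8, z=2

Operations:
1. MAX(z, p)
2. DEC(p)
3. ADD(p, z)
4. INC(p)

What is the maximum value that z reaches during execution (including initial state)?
8

Values of z at each step:
Initial: z = 2
After step 1: z = 8 ← maximum
After step 2: z = 8
After step 3: z = 8
After step 4: z = 8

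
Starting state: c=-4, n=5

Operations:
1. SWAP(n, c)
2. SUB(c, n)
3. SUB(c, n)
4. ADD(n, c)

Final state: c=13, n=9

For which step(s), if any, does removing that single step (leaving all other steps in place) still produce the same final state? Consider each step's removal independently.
None - removing any single step changes the final result

Testing removal of each single step:
Without step 1: final = c=-14, n=-9 (different)
Without step 2: final = c=9, n=5 (different)
Without step 3: final = c=9, n=5 (different)
Without step 4: final = c=13, n=-4 (different)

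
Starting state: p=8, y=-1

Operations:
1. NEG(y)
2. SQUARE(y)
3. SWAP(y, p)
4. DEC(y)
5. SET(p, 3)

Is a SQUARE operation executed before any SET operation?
Yes

First SQUARE: step 2
First SET: step 5
Since 2 < 5, SQUARE comes first.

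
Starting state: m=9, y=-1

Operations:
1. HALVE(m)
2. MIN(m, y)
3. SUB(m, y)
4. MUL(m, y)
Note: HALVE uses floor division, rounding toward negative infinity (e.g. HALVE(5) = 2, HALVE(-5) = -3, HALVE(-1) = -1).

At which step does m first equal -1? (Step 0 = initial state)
Step 2

Tracing m:
Initial: m = 9
After step 1: m = 4
After step 2: m = -1 ← first occurrence
After step 3: m = 0
After step 4: m = 0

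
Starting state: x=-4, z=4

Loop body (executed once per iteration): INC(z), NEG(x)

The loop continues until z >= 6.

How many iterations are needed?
2

Tracing iterations:
Initial: x=-4, z=4
After iteration 1: x=4, z=5
After iteration 2: x=-4, z=6
z >= 6 now holds, so the loop exits after 2 iterations.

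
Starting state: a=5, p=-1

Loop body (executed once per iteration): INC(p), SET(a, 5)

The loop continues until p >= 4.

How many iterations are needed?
5

Tracing iterations:
Initial: a=5, p=-1
After iteration 1: a=5, p=0
After iteration 2: a=5, p=1
After iteration 3: a=5, p=2
After iteration 4: a=5, p=3
After iteration 5: a=5, p=4
p >= 4 now holds, so the loop exits after 5 iterations.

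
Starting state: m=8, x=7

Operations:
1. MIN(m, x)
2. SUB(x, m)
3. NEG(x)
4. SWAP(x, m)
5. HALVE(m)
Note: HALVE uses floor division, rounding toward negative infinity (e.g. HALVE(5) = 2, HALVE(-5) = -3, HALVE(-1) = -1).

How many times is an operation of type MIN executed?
1

Counting MIN operations:
Step 1: MIN(m, x) ← MIN
Total: 1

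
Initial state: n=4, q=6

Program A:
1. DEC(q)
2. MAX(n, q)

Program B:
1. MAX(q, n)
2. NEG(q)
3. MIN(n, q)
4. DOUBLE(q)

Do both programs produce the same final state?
No

Program A final state: n=5, q=5
Program B final state: n=-6, q=-12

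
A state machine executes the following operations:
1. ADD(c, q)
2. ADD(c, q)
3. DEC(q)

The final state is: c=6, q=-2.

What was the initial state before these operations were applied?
c=8, q=-1

Working backwards:
Final state: c=6, q=-2
Before step 3 (DEC(q)): c=6, q=-1
Before step 2 (ADD(c, q)): c=7, q=-1
Before step 1 (ADD(c, q)): c=8, q=-1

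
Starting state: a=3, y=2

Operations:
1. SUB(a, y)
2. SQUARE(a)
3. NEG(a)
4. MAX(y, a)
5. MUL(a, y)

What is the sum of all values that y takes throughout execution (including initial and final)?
12

Values of y at each step:
Initial: y = 2
After step 1: y = 2
After step 2: y = 2
After step 3: y = 2
After step 4: y = 2
After step 5: y = 2
Sum = 2 + 2 + 2 + 2 + 2 + 2 = 12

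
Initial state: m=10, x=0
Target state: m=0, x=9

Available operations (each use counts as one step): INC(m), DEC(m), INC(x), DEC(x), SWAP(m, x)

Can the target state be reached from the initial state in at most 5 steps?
Yes

Path (2 steps): DEC(m) → SWAP(m, x)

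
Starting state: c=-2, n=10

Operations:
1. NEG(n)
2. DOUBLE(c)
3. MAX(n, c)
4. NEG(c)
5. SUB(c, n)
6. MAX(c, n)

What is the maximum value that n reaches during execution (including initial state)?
10

Values of n at each step:
Initial: n = 10 ← maximum
After step 1: n = -10
After step 2: n = -10
After step 3: n = -4
After step 4: n = -4
After step 5: n = -4
After step 6: n = -4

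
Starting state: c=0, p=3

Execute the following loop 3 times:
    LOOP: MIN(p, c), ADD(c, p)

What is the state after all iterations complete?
c=0, p=0

Iteration trace:
Start: c=0, p=3
After iteration 1: c=0, p=0
After iteration 2: c=0, p=0
After iteration 3: c=0, p=0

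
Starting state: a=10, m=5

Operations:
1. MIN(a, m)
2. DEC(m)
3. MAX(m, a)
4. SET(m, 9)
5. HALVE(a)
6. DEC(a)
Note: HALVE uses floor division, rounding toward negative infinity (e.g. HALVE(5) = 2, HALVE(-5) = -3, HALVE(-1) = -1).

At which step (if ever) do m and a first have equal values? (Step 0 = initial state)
Step 1

m and a first become equal after step 1.

Comparing values at each step:
Initial: m=5, a=10
After step 1: m=5, a=5 ← equal!
After step 2: m=4, a=5
After step 3: m=5, a=5 ← equal!
After step 4: m=9, a=5
After step 5: m=9, a=2
After step 6: m=9, a=1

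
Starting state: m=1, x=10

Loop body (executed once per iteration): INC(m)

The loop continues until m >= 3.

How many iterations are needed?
2

Tracing iterations:
Initial: m=1, x=10
After iteration 1: m=2, x=10
After iteration 2: m=3, x=10
m >= 3 now holds, so the loop exits after 2 iterations.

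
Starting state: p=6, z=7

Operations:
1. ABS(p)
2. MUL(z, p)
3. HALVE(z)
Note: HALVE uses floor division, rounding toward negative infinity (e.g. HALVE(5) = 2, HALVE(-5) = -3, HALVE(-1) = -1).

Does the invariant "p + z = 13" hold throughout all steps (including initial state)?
No, violated after step 2

The invariant is violated after step 2.

State at each step:
Initial: p=6, z=7
After step 1: p=6, z=7
After step 2: p=6, z=42
After step 3: p=6, z=21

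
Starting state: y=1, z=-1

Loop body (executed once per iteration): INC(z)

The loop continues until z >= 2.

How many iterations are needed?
3

Tracing iterations:
Initial: y=1, z=-1
After iteration 1: y=1, z=0
After iteration 2: y=1, z=1
After iteration 3: y=1, z=2
z >= 2 now holds, so the loop exits after 3 iterations.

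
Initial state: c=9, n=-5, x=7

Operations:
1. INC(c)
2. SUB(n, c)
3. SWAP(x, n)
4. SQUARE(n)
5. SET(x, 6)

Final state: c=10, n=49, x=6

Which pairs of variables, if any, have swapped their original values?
None

Comparing initial and final values:
n: -5 → 49
x: 7 → 6
c: 9 → 10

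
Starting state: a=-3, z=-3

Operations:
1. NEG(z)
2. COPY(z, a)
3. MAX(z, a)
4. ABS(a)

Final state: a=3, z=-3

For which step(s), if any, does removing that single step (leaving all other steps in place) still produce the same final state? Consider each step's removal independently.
Step(s) 1, 3

Testing removal of each single step:
Without step 1: final = a=3, z=-3 (same)
Without step 2: final = a=3, z=3 (different)
Without step 3: final = a=3, z=-3 (same)
Without step 4: final = a=-3, z=-3 (different)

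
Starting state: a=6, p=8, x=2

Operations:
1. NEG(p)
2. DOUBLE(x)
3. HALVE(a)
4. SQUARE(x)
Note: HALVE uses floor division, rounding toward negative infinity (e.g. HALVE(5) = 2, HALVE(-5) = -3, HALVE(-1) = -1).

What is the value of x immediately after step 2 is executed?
x = 4

Tracing x through execution:
Initial: x = 2
After step 1 (NEG(p)): x = 2
After step 2 (DOUBLE(x)): x = 4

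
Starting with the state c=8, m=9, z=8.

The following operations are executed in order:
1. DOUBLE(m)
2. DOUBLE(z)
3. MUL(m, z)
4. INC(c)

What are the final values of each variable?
{c: 9, m: 288, z: 16}

Step-by-step execution:
Initial: c=8, m=9, z=8
After step 1 (DOUBLE(m)): c=8, m=18, z=8
After step 2 (DOUBLE(z)): c=8, m=18, z=16
After step 3 (MUL(m, z)): c=8, m=288, z=16
After step 4 (INC(c)): c=9, m=288, z=16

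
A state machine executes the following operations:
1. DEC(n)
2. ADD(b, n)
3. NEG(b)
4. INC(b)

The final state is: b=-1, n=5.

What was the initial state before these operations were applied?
b=-3, n=6

Working backwards:
Final state: b=-1, n=5
Before step 4 (INC(b)): b=-2, n=5
Before step 3 (NEG(b)): b=2, n=5
Before step 2 (ADD(b, n)): b=-3, n=5
Before step 1 (DEC(n)): b=-3, n=6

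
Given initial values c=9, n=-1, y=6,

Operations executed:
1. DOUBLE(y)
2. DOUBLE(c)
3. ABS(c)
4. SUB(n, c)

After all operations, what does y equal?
y = 12

Tracing execution:
Step 1: DOUBLE(y) → y = 12
Step 2: DOUBLE(c) → y = 12
Step 3: ABS(c) → y = 12
Step 4: SUB(n, c) → y = 12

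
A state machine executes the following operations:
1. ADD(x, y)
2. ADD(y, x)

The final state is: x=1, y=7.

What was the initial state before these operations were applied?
x=-5, y=6

Working backwards:
Final state: x=1, y=7
Before step 2 (ADD(y, x)): x=1, y=6
Before step 1 (ADD(x, y)): x=-5, y=6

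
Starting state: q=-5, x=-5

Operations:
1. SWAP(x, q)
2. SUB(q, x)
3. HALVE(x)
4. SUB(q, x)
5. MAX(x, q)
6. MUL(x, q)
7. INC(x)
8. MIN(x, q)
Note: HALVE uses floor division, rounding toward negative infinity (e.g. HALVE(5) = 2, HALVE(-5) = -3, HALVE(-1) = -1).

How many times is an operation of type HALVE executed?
1

Counting HALVE operations:
Step 3: HALVE(x) ← HALVE
Total: 1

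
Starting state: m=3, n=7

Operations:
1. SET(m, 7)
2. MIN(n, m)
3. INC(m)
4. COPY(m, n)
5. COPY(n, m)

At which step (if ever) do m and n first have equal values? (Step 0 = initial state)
Step 1

m and n first become equal after step 1.

Comparing values at each step:
Initial: m=3, n=7
After step 1: m=7, n=7 ← equal!
After step 2: m=7, n=7 ← equal!
After step 3: m=8, n=7
After step 4: m=7, n=7 ← equal!
After step 5: m=7, n=7 ← equal!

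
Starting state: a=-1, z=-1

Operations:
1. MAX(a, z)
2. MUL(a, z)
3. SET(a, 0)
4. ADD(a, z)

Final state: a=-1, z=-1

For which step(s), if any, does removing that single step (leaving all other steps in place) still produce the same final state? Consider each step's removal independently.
Step(s) 1, 2

Testing removal of each single step:
Without step 1: final = a=-1, z=-1 (same)
Without step 2: final = a=-1, z=-1 (same)
Without step 3: final = a=0, z=-1 (different)
Without step 4: final = a=0, z=-1 (different)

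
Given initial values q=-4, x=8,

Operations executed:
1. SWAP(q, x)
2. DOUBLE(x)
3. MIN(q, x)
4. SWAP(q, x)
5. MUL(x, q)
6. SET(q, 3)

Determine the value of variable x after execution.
x = 64

Tracing execution:
Step 1: SWAP(q, x) → x = -4
Step 2: DOUBLE(x) → x = -8
Step 3: MIN(q, x) → x = -8
Step 4: SWAP(q, x) → x = -8
Step 5: MUL(x, q) → x = 64
Step 6: SET(q, 3) → x = 64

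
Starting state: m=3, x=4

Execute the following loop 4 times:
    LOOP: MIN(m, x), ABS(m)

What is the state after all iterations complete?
m=3, x=4

Iteration trace:
Start: m=3, x=4
After iteration 1: m=3, x=4
After iteration 2: m=3, x=4
After iteration 3: m=3, x=4
After iteration 4: m=3, x=4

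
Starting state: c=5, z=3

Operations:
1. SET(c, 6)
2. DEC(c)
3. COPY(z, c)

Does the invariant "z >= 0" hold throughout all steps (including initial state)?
Yes

The invariant holds at every step.

State at each step:
Initial: c=5, z=3
After step 1: c=6, z=3
After step 2: c=5, z=3
After step 3: c=5, z=5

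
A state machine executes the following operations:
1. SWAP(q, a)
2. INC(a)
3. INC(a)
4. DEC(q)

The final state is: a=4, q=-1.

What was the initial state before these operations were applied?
a=0, q=2

Working backwards:
Final state: a=4, q=-1
Before step 4 (DEC(q)): a=4, q=0
Before step 3 (INC(a)): a=3, q=0
Before step 2 (INC(a)): a=2, q=0
Before step 1 (SWAP(q, a)): a=0, q=2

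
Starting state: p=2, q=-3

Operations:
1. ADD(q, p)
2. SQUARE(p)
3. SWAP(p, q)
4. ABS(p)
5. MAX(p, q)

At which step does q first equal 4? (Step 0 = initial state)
Step 3

Tracing q:
Initial: q = -3
After step 1: q = -1
After step 2: q = -1
After step 3: q = 4 ← first occurrence
After step 4: q = 4
After step 5: q = 4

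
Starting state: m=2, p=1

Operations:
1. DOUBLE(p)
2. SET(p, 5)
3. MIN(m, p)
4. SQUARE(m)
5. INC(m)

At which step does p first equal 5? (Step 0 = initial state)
Step 2

Tracing p:
Initial: p = 1
After step 1: p = 2
After step 2: p = 5 ← first occurrence
After step 3: p = 5
After step 4: p = 5
After step 5: p = 5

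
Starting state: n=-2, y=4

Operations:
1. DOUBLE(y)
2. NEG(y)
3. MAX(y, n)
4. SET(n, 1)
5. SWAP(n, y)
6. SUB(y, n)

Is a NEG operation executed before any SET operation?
Yes

First NEG: step 2
First SET: step 4
Since 2 < 4, NEG comes first.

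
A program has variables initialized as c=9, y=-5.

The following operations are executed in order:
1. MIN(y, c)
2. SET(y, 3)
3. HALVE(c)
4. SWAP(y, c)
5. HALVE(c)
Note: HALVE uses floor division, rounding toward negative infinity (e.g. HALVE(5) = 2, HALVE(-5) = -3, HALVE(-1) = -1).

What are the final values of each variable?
{c: 1, y: 4}

Step-by-step execution:
Initial: c=9, y=-5
After step 1 (MIN(y, c)): c=9, y=-5
After step 2 (SET(y, 3)): c=9, y=3
After step 3 (HALVE(c)): c=4, y=3
After step 4 (SWAP(y, c)): c=3, y=4
After step 5 (HALVE(c)): c=1, y=4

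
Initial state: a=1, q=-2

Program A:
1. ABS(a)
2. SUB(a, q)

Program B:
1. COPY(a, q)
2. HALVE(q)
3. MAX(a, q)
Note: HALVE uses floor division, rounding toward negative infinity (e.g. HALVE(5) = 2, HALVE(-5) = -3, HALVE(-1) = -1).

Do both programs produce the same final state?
No

Program A final state: a=3, q=-2
Program B final state: a=-1, q=-1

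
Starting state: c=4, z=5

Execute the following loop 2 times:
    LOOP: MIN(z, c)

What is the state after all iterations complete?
c=4, z=4

Iteration trace:
Start: c=4, z=5
After iteration 1: c=4, z=4
After iteration 2: c=4, z=4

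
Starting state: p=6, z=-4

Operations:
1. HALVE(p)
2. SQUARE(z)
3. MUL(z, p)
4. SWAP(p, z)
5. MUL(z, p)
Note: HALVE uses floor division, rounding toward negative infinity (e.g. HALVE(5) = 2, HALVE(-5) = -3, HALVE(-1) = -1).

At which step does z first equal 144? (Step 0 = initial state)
Step 5

Tracing z:
Initial: z = -4
After step 1: z = -4
After step 2: z = 16
After step 3: z = 48
After step 4: z = 3
After step 5: z = 144 ← first occurrence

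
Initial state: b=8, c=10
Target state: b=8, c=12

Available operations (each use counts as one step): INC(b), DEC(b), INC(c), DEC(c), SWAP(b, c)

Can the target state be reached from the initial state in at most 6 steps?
Yes

Path (2 steps): INC(c) → INC(c)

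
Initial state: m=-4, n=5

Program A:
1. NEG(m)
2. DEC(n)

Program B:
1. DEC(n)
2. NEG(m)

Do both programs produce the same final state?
Yes

Program A final state: m=4, n=4
Program B final state: m=4, n=4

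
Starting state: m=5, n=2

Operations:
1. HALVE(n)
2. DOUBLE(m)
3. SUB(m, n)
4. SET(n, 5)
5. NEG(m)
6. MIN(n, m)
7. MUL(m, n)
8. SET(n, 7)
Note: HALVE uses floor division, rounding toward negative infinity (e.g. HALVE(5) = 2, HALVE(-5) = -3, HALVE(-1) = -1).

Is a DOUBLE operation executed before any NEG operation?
Yes

First DOUBLE: step 2
First NEG: step 5
Since 2 < 5, DOUBLE comes first.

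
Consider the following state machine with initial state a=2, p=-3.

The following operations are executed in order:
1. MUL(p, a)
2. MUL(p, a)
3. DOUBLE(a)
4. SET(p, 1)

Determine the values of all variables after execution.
{a: 4, p: 1}

Step-by-step execution:
Initial: a=2, p=-3
After step 1 (MUL(p, a)): a=2, p=-6
After step 2 (MUL(p, a)): a=2, p=-12
After step 3 (DOUBLE(a)): a=4, p=-12
After step 4 (SET(p, 1)): a=4, p=1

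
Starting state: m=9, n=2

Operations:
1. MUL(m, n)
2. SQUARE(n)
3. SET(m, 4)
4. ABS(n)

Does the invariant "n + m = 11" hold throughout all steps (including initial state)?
No, violated after step 1

The invariant is violated after step 1.

State at each step:
Initial: m=9, n=2
After step 1: m=18, n=2
After step 2: m=18, n=4
After step 3: m=4, n=4
After step 4: m=4, n=4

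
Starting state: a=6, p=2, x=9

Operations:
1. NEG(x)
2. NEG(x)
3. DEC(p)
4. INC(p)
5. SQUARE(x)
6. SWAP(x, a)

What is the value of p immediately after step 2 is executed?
p = 2

Tracing p through execution:
Initial: p = 2
After step 1 (NEG(x)): p = 2
After step 2 (NEG(x)): p = 2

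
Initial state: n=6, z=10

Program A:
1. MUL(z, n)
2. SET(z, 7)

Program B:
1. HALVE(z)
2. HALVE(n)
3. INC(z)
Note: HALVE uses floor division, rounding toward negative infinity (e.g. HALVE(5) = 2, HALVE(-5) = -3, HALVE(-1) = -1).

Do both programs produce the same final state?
No

Program A final state: n=6, z=7
Program B final state: n=3, z=6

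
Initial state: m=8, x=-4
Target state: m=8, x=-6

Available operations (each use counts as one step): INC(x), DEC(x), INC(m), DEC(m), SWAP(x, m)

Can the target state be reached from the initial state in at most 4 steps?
Yes

Path (2 steps): DEC(x) → DEC(x)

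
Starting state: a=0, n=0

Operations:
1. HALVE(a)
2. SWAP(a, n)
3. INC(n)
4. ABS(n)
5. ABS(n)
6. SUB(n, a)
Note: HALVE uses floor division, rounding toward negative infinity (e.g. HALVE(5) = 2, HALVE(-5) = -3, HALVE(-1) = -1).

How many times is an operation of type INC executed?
1

Counting INC operations:
Step 3: INC(n) ← INC
Total: 1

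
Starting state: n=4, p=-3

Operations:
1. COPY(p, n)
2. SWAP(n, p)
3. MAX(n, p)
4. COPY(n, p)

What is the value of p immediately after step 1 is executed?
p = 4

Tracing p through execution:
Initial: p = -3
After step 1 (COPY(p, n)): p = 4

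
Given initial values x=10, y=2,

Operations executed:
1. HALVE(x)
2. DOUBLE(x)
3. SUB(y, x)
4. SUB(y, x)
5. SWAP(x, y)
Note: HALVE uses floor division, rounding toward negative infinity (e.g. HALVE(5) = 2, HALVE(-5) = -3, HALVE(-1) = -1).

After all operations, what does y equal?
y = 10

Tracing execution:
Step 1: HALVE(x) → y = 2
Step 2: DOUBLE(x) → y = 2
Step 3: SUB(y, x) → y = -8
Step 4: SUB(y, x) → y = -18
Step 5: SWAP(x, y) → y = 10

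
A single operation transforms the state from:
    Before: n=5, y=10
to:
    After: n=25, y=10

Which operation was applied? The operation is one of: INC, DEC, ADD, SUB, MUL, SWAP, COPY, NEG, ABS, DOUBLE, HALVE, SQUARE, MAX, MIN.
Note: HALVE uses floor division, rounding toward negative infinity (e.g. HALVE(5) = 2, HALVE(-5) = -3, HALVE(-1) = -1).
SQUARE(n)

Analyzing the change:
Before: n=5, y=10
After: n=25, y=10
Variable n changed from 5 to 25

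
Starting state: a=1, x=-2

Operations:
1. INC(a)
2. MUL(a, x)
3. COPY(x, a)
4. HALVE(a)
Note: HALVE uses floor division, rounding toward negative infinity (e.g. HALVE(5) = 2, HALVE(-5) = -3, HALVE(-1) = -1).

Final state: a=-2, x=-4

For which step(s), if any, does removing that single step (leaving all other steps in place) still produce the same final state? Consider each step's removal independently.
None - removing any single step changes the final result

Testing removal of each single step:
Without step 1: final = a=-1, x=-2 (different)
Without step 2: final = a=1, x=2 (different)
Without step 3: final = a=-2, x=-2 (different)
Without step 4: final = a=-4, x=-4 (different)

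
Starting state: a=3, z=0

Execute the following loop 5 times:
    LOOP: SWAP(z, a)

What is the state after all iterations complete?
a=0, z=3

Iteration trace:
Start: a=3, z=0
After iteration 1: a=0, z=3
After iteration 2: a=3, z=0
After iteration 3: a=0, z=3
After iteration 4: a=3, z=0
After iteration 5: a=0, z=3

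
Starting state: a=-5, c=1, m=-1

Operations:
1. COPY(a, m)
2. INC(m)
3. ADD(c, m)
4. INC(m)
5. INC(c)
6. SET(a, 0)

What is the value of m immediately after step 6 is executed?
m = 1

Tracing m through execution:
Initial: m = -1
After step 1 (COPY(a, m)): m = -1
After step 2 (INC(m)): m = 0
After step 3 (ADD(c, m)): m = 0
After step 4 (INC(m)): m = 1
After step 5 (INC(c)): m = 1
After step 6 (SET(a, 0)): m = 1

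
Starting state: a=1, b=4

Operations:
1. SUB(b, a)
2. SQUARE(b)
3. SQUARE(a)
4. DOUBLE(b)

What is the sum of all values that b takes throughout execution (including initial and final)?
43

Values of b at each step:
Initial: b = 4
After step 1: b = 3
After step 2: b = 9
After step 3: b = 9
After step 4: b = 18
Sum = 4 + 3 + 9 + 9 + 18 = 43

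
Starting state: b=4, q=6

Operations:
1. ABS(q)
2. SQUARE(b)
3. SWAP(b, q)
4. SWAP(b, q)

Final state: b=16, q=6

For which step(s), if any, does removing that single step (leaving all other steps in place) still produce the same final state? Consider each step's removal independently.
Step(s) 1

Testing removal of each single step:
Without step 1: final = b=16, q=6 (same)
Without step 2: final = b=4, q=6 (different)
Without step 3: final = b=6, q=16 (different)
Without step 4: final = b=6, q=16 (different)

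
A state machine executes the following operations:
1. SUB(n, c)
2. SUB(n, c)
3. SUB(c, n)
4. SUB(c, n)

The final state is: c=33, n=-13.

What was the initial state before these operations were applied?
c=7, n=1

Working backwards:
Final state: c=33, n=-13
Before step 4 (SUB(c, n)): c=20, n=-13
Before step 3 (SUB(c, n)): c=7, n=-13
Before step 2 (SUB(n, c)): c=7, n=-6
Before step 1 (SUB(n, c)): c=7, n=1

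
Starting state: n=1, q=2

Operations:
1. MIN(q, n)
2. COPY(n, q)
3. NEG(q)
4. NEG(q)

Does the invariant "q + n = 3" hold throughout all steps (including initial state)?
No, violated after step 1

The invariant is violated after step 1.

State at each step:
Initial: n=1, q=2
After step 1: n=1, q=1
After step 2: n=1, q=1
After step 3: n=1, q=-1
After step 4: n=1, q=1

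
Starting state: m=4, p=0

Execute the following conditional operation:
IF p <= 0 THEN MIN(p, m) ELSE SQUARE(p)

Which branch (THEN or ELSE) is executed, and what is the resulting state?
Branch: THEN, Final state: m=4, p=0

Evaluating condition: p <= 0
p = 0
Condition is True, so THEN branch executes
After MIN(p, m): m=4, p=0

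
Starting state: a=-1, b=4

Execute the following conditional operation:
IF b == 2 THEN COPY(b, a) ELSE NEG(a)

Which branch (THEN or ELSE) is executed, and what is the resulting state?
Branch: ELSE, Final state: a=1, b=4

Evaluating condition: b == 2
b = 4
Condition is False, so ELSE branch executes
After NEG(a): a=1, b=4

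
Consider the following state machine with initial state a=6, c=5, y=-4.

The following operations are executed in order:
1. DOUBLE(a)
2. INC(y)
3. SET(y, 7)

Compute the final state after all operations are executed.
{a: 12, c: 5, y: 7}

Step-by-step execution:
Initial: a=6, c=5, y=-4
After step 1 (DOUBLE(a)): a=12, c=5, y=-4
After step 2 (INC(y)): a=12, c=5, y=-3
After step 3 (SET(y, 7)): a=12, c=5, y=7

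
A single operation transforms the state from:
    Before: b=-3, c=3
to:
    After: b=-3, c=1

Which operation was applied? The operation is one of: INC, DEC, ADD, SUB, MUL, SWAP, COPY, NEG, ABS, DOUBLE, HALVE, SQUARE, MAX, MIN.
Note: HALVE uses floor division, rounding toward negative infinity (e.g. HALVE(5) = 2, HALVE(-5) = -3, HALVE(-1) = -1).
HALVE(c)

Analyzing the change:
Before: b=-3, c=3
After: b=-3, c=1
Variable c changed from 3 to 1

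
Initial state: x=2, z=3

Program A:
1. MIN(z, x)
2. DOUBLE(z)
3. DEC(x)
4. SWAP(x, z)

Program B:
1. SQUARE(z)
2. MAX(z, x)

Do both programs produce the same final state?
No

Program A final state: x=4, z=1
Program B final state: x=2, z=9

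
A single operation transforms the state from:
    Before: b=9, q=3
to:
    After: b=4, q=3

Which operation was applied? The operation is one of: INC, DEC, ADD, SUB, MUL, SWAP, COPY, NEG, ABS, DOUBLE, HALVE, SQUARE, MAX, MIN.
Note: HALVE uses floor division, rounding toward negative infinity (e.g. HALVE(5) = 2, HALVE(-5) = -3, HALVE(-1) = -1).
HALVE(b)

Analyzing the change:
Before: b=9, q=3
After: b=4, q=3
Variable b changed from 9 to 4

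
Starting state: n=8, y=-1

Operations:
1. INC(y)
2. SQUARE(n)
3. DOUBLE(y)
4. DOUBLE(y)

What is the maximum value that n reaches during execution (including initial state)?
64

Values of n at each step:
Initial: n = 8
After step 1: n = 8
After step 2: n = 64 ← maximum
After step 3: n = 64
After step 4: n = 64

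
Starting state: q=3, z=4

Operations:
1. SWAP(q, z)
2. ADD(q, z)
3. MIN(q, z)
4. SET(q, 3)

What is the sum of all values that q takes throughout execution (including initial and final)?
20

Values of q at each step:
Initial: q = 3
After step 1: q = 4
After step 2: q = 7
After step 3: q = 3
After step 4: q = 3
Sum = 3 + 4 + 7 + 3 + 3 = 20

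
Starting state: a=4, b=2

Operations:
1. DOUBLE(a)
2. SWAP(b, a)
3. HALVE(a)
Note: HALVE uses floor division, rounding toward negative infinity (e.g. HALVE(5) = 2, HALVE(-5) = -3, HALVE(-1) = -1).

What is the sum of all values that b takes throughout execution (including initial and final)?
20

Values of b at each step:
Initial: b = 2
After step 1: b = 2
After step 2: b = 8
After step 3: b = 8
Sum = 2 + 2 + 8 + 8 = 20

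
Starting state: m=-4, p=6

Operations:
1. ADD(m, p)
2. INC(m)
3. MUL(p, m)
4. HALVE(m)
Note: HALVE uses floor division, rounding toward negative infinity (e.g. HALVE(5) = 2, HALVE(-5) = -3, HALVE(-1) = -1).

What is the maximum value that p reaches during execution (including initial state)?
18

Values of p at each step:
Initial: p = 6
After step 1: p = 6
After step 2: p = 6
After step 3: p = 18 ← maximum
After step 4: p = 18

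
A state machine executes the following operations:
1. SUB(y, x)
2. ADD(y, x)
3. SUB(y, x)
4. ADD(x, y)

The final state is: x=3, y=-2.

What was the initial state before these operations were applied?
x=5, y=3

Working backwards:
Final state: x=3, y=-2
Before step 4 (ADD(x, y)): x=5, y=-2
Before step 3 (SUB(y, x)): x=5, y=3
Before step 2 (ADD(y, x)): x=5, y=-2
Before step 1 (SUB(y, x)): x=5, y=3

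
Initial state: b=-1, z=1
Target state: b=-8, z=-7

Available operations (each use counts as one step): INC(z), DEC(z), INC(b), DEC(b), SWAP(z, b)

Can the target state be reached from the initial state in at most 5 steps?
No

The target state cannot be reached within 5 steps.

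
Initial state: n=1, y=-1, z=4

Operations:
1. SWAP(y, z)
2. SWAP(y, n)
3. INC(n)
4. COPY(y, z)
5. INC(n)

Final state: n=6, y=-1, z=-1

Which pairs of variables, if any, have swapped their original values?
None

Comparing initial and final values:
z: 4 → -1
n: 1 → 6
y: -1 → -1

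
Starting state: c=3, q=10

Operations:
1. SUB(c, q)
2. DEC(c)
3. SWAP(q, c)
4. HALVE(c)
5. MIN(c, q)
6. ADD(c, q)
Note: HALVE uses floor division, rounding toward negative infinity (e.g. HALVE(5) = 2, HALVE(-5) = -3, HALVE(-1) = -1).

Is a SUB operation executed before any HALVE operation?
Yes

First SUB: step 1
First HALVE: step 4
Since 1 < 4, SUB comes first.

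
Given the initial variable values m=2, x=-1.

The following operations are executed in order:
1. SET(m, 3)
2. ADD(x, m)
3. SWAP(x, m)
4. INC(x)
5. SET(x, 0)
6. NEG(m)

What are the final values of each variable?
{m: -2, x: 0}

Step-by-step execution:
Initial: m=2, x=-1
After step 1 (SET(m, 3)): m=3, x=-1
After step 2 (ADD(x, m)): m=3, x=2
After step 3 (SWAP(x, m)): m=2, x=3
After step 4 (INC(x)): m=2, x=4
After step 5 (SET(x, 0)): m=2, x=0
After step 6 (NEG(m)): m=-2, x=0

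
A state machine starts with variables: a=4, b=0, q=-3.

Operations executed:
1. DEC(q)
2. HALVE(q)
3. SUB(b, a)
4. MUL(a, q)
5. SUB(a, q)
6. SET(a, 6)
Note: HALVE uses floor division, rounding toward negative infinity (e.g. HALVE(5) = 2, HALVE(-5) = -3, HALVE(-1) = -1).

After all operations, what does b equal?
b = -4

Tracing execution:
Step 1: DEC(q) → b = 0
Step 2: HALVE(q) → b = 0
Step 3: SUB(b, a) → b = -4
Step 4: MUL(a, q) → b = -4
Step 5: SUB(a, q) → b = -4
Step 6: SET(a, 6) → b = -4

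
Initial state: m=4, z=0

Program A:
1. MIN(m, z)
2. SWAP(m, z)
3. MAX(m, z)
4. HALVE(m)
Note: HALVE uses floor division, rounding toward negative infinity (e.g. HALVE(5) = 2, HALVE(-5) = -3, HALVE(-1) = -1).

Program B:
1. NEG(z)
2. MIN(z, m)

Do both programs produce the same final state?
No

Program A final state: m=0, z=0
Program B final state: m=4, z=0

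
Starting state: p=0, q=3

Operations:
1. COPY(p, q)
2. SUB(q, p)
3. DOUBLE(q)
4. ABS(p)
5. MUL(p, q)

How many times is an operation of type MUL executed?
1

Counting MUL operations:
Step 5: MUL(p, q) ← MUL
Total: 1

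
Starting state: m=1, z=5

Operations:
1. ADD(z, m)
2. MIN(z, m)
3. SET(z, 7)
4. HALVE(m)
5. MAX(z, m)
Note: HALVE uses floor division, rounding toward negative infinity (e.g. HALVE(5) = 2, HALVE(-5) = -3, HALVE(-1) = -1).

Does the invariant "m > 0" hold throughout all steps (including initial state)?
No, violated after step 4

The invariant is violated after step 4.

State at each step:
Initial: m=1, z=5
After step 1: m=1, z=6
After step 2: m=1, z=1
After step 3: m=1, z=7
After step 4: m=0, z=7
After step 5: m=0, z=7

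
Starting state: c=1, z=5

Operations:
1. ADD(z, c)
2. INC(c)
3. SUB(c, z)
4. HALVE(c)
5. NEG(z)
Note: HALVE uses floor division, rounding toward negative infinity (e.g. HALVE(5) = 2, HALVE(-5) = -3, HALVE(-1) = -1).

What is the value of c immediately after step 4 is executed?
c = -2

Tracing c through execution:
Initial: c = 1
After step 1 (ADD(z, c)): c = 1
After step 2 (INC(c)): c = 2
After step 3 (SUB(c, z)): c = -4
After step 4 (HALVE(c)): c = -2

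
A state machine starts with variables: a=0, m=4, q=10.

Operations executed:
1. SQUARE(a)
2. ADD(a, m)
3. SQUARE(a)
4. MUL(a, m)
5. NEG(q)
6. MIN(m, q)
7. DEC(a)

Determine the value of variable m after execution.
m = -10

Tracing execution:
Step 1: SQUARE(a) → m = 4
Step 2: ADD(a, m) → m = 4
Step 3: SQUARE(a) → m = 4
Step 4: MUL(a, m) → m = 4
Step 5: NEG(q) → m = 4
Step 6: MIN(m, q) → m = -10
Step 7: DEC(a) → m = -10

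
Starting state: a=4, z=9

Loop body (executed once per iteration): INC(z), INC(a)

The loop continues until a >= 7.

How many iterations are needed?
3

Tracing iterations:
Initial: a=4, z=9
After iteration 1: a=5, z=10
After iteration 2: a=6, z=11
After iteration 3: a=7, z=12
a >= 7 now holds, so the loop exits after 3 iterations.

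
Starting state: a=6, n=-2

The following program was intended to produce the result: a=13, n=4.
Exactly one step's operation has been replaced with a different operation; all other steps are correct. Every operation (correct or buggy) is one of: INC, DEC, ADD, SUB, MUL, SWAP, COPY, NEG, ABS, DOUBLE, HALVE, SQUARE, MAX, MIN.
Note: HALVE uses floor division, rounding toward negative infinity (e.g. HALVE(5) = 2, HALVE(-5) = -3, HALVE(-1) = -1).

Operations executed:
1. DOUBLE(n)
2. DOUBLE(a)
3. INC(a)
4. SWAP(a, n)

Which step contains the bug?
Step 4

Trace with buggy code:
Initial: a=6, n=-2
After step 1: a=6, n=-4
After step 2: a=12, n=-4
After step 3: a=13, n=-4
After step 4: a=-4, n=13
Actual final a=-4, n=13 ≠ expected a=13, n=4.
Step 4 is the only position where a single-operation replacement can produce the expected result.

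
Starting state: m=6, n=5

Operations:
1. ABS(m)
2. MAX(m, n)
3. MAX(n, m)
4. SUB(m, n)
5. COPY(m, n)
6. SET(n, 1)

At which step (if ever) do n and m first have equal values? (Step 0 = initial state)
Step 3

n and m first become equal after step 3.

Comparing values at each step:
Initial: n=5, m=6
After step 1: n=5, m=6
After step 2: n=5, m=6
After step 3: n=6, m=6 ← equal!
After step 4: n=6, m=0
After step 5: n=6, m=6 ← equal!
After step 6: n=1, m=6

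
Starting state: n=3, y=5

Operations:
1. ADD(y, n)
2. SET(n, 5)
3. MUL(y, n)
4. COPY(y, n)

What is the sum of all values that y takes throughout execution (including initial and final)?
66

Values of y at each step:
Initial: y = 5
After step 1: y = 8
After step 2: y = 8
After step 3: y = 40
After step 4: y = 5
Sum = 5 + 8 + 8 + 40 + 5 = 66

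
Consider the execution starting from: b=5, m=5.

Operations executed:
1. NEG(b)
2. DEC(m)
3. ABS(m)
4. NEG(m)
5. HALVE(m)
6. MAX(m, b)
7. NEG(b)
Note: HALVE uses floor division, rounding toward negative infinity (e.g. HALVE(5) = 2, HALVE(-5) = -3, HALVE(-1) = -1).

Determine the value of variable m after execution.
m = -2

Tracing execution:
Step 1: NEG(b) → m = 5
Step 2: DEC(m) → m = 4
Step 3: ABS(m) → m = 4
Step 4: NEG(m) → m = -4
Step 5: HALVE(m) → m = -2
Step 6: MAX(m, b) → m = -2
Step 7: NEG(b) → m = -2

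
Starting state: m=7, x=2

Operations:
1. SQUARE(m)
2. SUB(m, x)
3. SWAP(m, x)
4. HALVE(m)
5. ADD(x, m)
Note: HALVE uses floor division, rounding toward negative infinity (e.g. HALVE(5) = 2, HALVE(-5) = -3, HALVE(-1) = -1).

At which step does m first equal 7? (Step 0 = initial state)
Step 0

Tracing m:
Initial: m = 7 ← first occurrence
After step 1: m = 49
After step 2: m = 47
After step 3: m = 2
After step 4: m = 1
After step 5: m = 1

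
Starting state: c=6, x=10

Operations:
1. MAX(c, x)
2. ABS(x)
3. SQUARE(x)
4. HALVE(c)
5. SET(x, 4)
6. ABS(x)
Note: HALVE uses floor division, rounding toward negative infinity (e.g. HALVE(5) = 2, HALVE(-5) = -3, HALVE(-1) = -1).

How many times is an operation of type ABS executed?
2

Counting ABS operations:
Step 2: ABS(x) ← ABS
Step 6: ABS(x) ← ABS
Total: 2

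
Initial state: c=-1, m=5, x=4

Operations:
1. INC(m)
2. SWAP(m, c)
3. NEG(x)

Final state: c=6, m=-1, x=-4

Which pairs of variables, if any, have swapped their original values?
None

Comparing initial and final values:
x: 4 → -4
c: -1 → 6
m: 5 → -1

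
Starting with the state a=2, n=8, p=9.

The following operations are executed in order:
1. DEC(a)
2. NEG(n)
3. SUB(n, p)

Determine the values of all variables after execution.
{a: 1, n: -17, p: 9}

Step-by-step execution:
Initial: a=2, n=8, p=9
After step 1 (DEC(a)): a=1, n=8, p=9
After step 2 (NEG(n)): a=1, n=-8, p=9
After step 3 (SUB(n, p)): a=1, n=-17, p=9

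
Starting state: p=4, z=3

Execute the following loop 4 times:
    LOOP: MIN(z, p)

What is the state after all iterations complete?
p=4, z=3

Iteration trace:
Start: p=4, z=3
After iteration 1: p=4, z=3
After iteration 2: p=4, z=3
After iteration 3: p=4, z=3
After iteration 4: p=4, z=3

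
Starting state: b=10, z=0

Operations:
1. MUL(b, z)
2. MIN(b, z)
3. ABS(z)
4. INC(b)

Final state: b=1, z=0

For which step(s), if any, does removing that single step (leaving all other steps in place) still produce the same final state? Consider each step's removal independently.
Step(s) 1, 2, 3

Testing removal of each single step:
Without step 1: final = b=1, z=0 (same)
Without step 2: final = b=1, z=0 (same)
Without step 3: final = b=1, z=0 (same)
Without step 4: final = b=0, z=0 (different)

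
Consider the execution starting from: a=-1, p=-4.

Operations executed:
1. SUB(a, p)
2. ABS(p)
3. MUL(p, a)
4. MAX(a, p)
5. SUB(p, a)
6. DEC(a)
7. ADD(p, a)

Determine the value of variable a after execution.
a = 11

Tracing execution:
Step 1: SUB(a, p) → a = 3
Step 2: ABS(p) → a = 3
Step 3: MUL(p, a) → a = 3
Step 4: MAX(a, p) → a = 12
Step 5: SUB(p, a) → a = 12
Step 6: DEC(a) → a = 11
Step 7: ADD(p, a) → a = 11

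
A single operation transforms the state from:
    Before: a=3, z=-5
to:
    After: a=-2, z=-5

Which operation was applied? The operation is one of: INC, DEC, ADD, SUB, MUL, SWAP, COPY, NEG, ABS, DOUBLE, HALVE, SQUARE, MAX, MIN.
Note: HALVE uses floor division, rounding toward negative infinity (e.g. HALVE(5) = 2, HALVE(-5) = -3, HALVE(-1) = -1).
ADD(a, z)

Analyzing the change:
Before: a=3, z=-5
After: a=-2, z=-5
Variable a changed from 3 to -2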